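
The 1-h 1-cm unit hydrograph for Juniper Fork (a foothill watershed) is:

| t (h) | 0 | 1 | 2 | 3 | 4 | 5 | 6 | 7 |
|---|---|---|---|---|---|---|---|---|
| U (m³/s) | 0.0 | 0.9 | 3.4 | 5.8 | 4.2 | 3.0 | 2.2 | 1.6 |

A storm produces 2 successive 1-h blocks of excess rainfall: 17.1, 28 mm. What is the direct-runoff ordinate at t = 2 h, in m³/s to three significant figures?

Q ≈ 8.33 m³/s

By discrete convolution, Q_j = Σ (P_i / 10 mm) · U_{j−i}.
At t = 2 h (j=2): Q = (17.1/10)·3.4 + (28/10)·0.9 = 8.33 m³/s.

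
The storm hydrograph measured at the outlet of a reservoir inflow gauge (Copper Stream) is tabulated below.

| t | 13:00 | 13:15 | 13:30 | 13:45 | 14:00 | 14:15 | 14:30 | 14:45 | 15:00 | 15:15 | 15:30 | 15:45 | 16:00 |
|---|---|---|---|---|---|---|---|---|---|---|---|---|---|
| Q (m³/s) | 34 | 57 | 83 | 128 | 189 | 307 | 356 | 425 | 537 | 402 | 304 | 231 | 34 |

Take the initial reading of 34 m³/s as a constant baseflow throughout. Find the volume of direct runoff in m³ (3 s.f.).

Direct-runoff ordinates (Q − Q_b): 0.0, 23.0, 49.0, 94.0, 155.0, 273.0, 322.0, 391.0, 503.0, 368.0, 270.0, 197.0, 0.0 m³/s.
ΣQ_DR = 2645 m³/s.
With Δt = 0.25 h = 900 s, V = ΣQ_DR · Δt = 2645 × 900 = 2.38 × 10^6 m³.

V ≈ 2.38 × 10^6 m³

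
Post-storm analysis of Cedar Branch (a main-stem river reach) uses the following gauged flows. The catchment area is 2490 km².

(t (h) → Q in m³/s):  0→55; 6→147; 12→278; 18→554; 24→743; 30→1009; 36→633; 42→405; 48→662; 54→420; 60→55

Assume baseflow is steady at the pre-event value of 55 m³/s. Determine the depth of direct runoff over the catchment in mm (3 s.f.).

Direct runoff: 0.0, 92.0, 223.0, 499.0, 688.0, 954.0, 578.0, 350.0, 607.0, 365.0, 0.0 m³/s; ΣQ_DR = 4356 m³/s.
V = ΣQ_DR · Δt = 4356 × 21600 s = 9.409 × 10^7 m³.
Over A = 2490 km², depth = V / A = 37.8 mm.

d ≈ 37.8 mm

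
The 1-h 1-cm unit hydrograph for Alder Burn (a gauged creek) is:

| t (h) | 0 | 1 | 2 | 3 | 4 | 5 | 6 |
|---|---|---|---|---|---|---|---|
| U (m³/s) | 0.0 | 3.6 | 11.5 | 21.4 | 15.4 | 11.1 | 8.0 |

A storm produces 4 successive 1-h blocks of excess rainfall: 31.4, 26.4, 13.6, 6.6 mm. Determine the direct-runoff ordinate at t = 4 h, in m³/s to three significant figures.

Q ≈ 123 m³/s

By discrete convolution, Q_j = Σ (P_i / 10 mm) · U_{j−i}.
At t = 4 h (j=4): Q = (31.4/10)·15.4 + (26.4/10)·21.4 + (13.6/10)·11.5 + (6.6/10)·3.6 = 123 m³/s.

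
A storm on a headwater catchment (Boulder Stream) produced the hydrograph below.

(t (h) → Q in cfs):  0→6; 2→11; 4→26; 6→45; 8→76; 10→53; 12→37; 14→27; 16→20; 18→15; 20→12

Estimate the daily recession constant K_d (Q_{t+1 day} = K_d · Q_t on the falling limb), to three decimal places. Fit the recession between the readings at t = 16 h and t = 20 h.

Between t = 16 h and t = 20 h the flow falls from 20 to 12 cfs over 2×2 h = 4 h.
Per-interval ratio K = (12/20)^(1/2) = 0.7746; K_d = K^(24/2) = 0.047.

K_d ≈ 0.047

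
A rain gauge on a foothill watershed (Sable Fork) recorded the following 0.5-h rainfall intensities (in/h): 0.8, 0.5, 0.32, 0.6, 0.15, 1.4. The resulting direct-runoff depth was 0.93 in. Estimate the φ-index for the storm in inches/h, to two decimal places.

Only the 4 blocks with intensity above φ contribute runoff: 0.8, 0.5, 0.6, 1.4 in/h.
Σ(I−φ)·Δt = d  ⇒  (0.8+0.5+0.6+1.4 − 4φ)·0.5 = 0.93
φ = (3.300 − 0.93/0.5) / 4 = 0.36 in/h.

φ ≈ 0.36 in/h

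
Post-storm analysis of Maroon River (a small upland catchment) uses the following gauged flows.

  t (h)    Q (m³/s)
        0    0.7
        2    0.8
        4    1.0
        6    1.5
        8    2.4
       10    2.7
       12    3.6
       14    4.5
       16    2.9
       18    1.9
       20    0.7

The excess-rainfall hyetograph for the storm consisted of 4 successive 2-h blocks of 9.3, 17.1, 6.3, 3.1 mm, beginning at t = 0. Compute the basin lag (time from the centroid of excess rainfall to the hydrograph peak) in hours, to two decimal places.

t_L ≈ 10.82 h

Centroid of excess rainfall: t_c = Σ P_i·t̄_i / ΣP_i = 3.1788 h (block centres at 1, 3, 5, 7 h).
Hydrograph peak occurs at t = 14 h, so basin lag t_L = 14 − 3.1788 = 10.82 h.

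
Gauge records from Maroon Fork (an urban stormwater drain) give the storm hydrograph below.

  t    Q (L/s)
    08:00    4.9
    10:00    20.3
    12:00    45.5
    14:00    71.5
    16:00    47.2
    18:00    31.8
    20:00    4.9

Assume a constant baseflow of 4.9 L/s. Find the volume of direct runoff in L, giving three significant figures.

Direct-runoff ordinates (Q − Q_b): 0.0, 15.4, 40.6, 66.6, 42.3, 26.9, 0.0 L/s.
ΣQ_DR = 191.8 L/s.
With Δt = 2 h = 7200 s, V = ΣQ_DR · Δt = 191.8 × 7200 = 1.38 × 10^6 L.

V ≈ 1.38 × 10^6 L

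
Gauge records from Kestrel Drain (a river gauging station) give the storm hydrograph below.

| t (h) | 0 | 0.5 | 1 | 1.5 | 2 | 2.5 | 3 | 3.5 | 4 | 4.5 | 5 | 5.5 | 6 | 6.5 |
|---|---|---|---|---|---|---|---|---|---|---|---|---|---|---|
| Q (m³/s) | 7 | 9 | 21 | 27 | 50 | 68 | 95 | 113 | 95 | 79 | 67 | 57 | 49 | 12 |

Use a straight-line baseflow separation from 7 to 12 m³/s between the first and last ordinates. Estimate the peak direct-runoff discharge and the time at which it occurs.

Q_p = 103.31 m³/s at t = 3.5 h

Subtracting baseflow gives direct-runoff ordinates: 0.00, 1.62, 13.23, 18.85, 41.46, 59.08, 85.69, 103.31, 84.92, 68.54, 56.15, 45.77, 37.38, 0.00 m³/s.
The maximum is 103.31 m³/s, occurring at the reading for t = 3.5 h.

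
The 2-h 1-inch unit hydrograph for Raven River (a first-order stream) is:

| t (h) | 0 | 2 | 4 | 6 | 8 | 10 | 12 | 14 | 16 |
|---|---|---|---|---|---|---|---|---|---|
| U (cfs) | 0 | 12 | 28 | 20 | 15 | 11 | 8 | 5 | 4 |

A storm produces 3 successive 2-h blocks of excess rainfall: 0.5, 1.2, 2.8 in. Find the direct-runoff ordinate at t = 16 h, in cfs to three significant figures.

Q ≈ 30.4 cfs

By discrete convolution, Q_j = Σ (P_i / 1 in) · U_{j−i}.
At t = 16 h (j=8): Q = (0.5/1)·4 + (1.2/1)·5 + (2.8/1)·8 = 30.4 cfs.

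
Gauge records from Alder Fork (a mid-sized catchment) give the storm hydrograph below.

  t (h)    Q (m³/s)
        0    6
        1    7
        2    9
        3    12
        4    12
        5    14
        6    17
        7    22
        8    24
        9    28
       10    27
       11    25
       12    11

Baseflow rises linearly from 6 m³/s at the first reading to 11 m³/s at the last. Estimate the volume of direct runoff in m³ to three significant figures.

Direct-runoff ordinates (Q − Q_b): 0.00, 0.58, 2.17, 4.75, 4.33, 5.92, 8.50, 13.08, 14.67, 18.25, 16.83, 14.42, 0.00 m³/s.
ΣQ_DR = 103.5 m³/s.
With Δt = 1 h = 3600 s, V = ΣQ_DR · Δt = 103.5 × 3600 = 3.73 × 10^5 m³.

V ≈ 3.73 × 10^5 m³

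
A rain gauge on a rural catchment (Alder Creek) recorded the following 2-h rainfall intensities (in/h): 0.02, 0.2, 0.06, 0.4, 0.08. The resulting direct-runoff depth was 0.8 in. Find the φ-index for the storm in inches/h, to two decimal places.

φ ≈ 0.10 in/h

Only the 2 blocks with intensity above φ contribute runoff: 0.2, 0.4 in/h.
Σ(I−φ)·Δt = d  ⇒  (0.2+0.4 − 2φ)·2 = 0.8
φ = (0.6000 − 0.8/2) / 2 = 0.10 in/h.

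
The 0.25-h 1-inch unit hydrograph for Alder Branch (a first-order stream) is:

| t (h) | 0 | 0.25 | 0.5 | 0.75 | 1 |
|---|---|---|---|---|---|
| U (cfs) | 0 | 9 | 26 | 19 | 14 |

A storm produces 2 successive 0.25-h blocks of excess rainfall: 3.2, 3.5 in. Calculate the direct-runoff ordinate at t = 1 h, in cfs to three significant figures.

By discrete convolution, Q_j = Σ (P_i / 1 in) · U_{j−i}.
At t = 1 h (j=4): Q = (3.2/1)·14 + (3.5/1)·19 = 111 cfs.

Q ≈ 111 cfs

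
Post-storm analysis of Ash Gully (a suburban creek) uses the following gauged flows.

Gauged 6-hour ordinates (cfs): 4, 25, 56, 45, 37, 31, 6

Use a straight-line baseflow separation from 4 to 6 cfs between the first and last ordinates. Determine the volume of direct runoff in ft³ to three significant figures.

V ≈ 3.65 × 10^6 ft³

Direct-runoff ordinates (Q − Q_b): 0.00, 20.67, 51.33, 40.00, 31.67, 25.33, 0.00 cfs.
ΣQ_DR = 169.0 cfs.
With Δt = 6 h = 21600 s, V = ΣQ_DR · Δt = 169.0 × 21600 = 3.65 × 10^6 ft³.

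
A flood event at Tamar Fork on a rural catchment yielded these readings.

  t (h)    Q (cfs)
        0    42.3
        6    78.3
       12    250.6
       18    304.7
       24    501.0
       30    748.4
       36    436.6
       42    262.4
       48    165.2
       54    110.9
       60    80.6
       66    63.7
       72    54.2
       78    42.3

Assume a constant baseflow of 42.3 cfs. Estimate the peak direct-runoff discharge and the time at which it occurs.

Subtracting baseflow gives direct-runoff ordinates: 0.0, 36.0, 208.3, 262.4, 458.7, 706.1, 394.3, 220.1, 122.9, 68.6, 38.3, 21.4, 11.9, 0.0 cfs.
The maximum is 706.1 cfs, occurring at the reading for t = 30 h.

Q_p = 706.1 cfs at t = 30 h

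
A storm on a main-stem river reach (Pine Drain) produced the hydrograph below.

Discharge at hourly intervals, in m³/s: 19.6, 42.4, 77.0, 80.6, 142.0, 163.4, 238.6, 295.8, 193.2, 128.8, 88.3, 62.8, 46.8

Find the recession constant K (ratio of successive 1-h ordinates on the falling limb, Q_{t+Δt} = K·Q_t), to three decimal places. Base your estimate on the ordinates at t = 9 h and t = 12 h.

Using the recession-limb readings at t = 9 h and t = 12 h: Q falls from 128.8 to 46.8 m³/s over 3 intervals.
K = (Q₂/Q₁)^(1/3) = (46.8/128.8)^(1/3) = 0.714.

K ≈ 0.714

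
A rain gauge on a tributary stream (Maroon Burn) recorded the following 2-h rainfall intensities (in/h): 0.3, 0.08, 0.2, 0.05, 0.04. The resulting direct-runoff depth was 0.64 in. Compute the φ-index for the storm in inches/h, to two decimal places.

Only the 2 blocks with intensity above φ contribute runoff: 0.3, 0.2 in/h.
Σ(I−φ)·Δt = d  ⇒  (0.3+0.2 − 2φ)·2 = 0.64
φ = (0.5000 − 0.64/2) / 2 = 0.09 in/h.

φ ≈ 0.09 in/h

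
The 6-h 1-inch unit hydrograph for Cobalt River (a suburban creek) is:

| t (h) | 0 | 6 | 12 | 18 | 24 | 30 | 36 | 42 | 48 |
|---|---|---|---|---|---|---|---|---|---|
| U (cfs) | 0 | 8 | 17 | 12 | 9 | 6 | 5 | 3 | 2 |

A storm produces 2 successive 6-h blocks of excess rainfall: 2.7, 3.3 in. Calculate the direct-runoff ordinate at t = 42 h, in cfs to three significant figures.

By discrete convolution, Q_j = Σ (P_i / 1 in) · U_{j−i}.
At t = 42 h (j=7): Q = (2.7/1)·3 + (3.3/1)·5 = 24.6 cfs.

Q ≈ 24.6 cfs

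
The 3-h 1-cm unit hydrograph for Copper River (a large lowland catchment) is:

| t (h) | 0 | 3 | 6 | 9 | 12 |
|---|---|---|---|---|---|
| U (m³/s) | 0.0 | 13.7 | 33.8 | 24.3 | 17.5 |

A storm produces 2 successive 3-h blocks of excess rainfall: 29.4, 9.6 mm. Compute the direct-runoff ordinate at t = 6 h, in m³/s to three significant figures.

Q ≈ 113 m³/s

By discrete convolution, Q_j = Σ (P_i / 10 mm) · U_{j−i}.
At t = 6 h (j=2): Q = (29.4/10)·33.8 + (9.6/10)·13.7 = 113 m³/s.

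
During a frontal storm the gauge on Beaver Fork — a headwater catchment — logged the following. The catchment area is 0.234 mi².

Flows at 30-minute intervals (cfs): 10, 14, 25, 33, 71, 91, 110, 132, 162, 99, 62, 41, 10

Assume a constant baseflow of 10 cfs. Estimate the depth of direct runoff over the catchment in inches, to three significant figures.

d ≈ 2.42 in

Direct runoff: 0.0, 4.0, 15.0, 23.0, 61.0, 81.0, 100.0, 122.0, 152.0, 89.0, 52.0, 31.0, 0.0 cfs; ΣQ_DR = 730.0 cfs.
V = ΣQ_DR · Δt = 730.0 × 1800 s = 1.314 × 10^6 ft³.
Over A = 0.234 mi², depth = V / A = 2.42 in.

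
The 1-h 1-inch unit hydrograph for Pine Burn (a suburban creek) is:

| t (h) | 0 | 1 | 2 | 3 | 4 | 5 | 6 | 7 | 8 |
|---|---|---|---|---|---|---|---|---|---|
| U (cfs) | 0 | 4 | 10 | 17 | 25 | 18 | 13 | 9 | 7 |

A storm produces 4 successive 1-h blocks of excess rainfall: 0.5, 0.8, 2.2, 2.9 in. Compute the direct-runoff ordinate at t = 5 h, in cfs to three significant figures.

By discrete convolution, Q_j = Σ (P_i / 1 in) · U_{j−i}.
At t = 5 h (j=5): Q = (0.5/1)·18 + (0.8/1)·25 + (2.2/1)·17 + (2.9/1)·10 = 95.4 cfs.

Q ≈ 95.4 cfs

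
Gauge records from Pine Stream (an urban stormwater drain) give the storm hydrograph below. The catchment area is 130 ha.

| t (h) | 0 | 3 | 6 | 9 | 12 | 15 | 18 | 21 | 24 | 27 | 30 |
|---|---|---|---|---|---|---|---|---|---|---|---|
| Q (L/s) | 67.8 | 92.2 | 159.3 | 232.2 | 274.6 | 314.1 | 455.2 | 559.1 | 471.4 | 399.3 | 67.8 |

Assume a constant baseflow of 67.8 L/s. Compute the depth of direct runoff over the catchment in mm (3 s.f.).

d ≈ 19.5 mm

Direct runoff: 0.0, 24.4, 91.5, 164.4, 206.8, 246.3, 387.4, 491.3, 403.6, 331.5, 0.0 L/s; ΣQ_DR = 2347 L/s.
V = ΣQ_DR · Δt = 2347 × 10800 s = 2.535 × 10^7 L.
Over A = 130 ha, depth = V / A = 19.5 mm.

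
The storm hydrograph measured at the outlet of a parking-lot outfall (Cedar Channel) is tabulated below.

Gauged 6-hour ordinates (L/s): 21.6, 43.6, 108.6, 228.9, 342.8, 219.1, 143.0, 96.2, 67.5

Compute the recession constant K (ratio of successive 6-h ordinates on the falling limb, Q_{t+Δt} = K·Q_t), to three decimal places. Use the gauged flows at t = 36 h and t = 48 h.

K ≈ 0.687

Using the recession-limb readings at t = 36 h and t = 48 h: Q falls from 143.0 to 67.5 L/s over 2 intervals.
K = (Q₂/Q₁)^(1/2) = (67.5/143.0)^(1/2) = 0.687.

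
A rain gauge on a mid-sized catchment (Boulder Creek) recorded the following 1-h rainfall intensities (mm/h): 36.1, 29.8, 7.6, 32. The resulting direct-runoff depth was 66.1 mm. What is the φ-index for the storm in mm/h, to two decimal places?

φ ≈ 10.60 mm/h

Only the 3 blocks with intensity above φ contribute runoff: 36.1, 29.8, 32 mm/h.
Σ(I−φ)·Δt = d  ⇒  (36.1+29.8+32 − 3φ)·1 = 66.1
φ = (97.90 − 66.1/1) / 3 = 10.60 mm/h.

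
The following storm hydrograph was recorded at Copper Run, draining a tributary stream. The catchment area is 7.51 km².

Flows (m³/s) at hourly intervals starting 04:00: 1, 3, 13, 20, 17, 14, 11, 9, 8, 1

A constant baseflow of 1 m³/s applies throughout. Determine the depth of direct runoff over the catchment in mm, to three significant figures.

Direct runoff: 0.0, 2.0, 12.0, 19.0, 16.0, 13.0, 10.0, 8.0, 7.0, 0.0 m³/s; ΣQ_DR = 87.00 m³/s.
V = ΣQ_DR · Δt = 87.00 × 3600 s = 3.132 × 10^5 m³.
Over A = 7.51 km², depth = V / A = 41.7 mm.

d ≈ 41.7 mm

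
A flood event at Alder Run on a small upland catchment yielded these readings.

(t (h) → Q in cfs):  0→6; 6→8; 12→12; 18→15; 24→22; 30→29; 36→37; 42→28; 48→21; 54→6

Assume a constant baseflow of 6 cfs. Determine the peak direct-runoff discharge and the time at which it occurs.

Subtracting baseflow gives direct-runoff ordinates: 0.0, 2.0, 6.0, 9.0, 16.0, 23.0, 31.0, 22.0, 15.0, 0.0 cfs.
The maximum is 31.0 cfs, occurring at the reading for t = 36 h.

Q_p = 31.0 cfs at t = 36 h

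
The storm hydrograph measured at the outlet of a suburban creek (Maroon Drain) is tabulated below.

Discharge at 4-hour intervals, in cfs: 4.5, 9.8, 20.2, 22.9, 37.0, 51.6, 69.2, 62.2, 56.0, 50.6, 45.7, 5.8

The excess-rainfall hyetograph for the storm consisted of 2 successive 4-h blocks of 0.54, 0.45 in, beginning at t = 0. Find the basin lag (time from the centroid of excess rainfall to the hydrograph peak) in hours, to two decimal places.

Centroid of excess rainfall: t_c = Σ P_i·t̄_i / ΣP_i = 3.8182 h (block centres at 2, 6 h).
Hydrograph peak occurs at t = 24 h, so basin lag t_L = 24 − 3.8182 = 20.18 h.

t_L ≈ 20.18 h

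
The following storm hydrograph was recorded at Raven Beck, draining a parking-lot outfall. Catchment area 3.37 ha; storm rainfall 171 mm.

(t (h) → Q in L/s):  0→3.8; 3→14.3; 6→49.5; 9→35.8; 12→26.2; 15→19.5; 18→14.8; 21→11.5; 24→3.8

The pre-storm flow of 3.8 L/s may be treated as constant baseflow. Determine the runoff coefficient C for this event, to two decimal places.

C ≈ 0.27

ΣQ_DR = 145.0 L/s; V = ΣQ_DR·Δt = 1.566 × 10^6 L.
Runoff depth d = V / A = 46.47 mm.
C = d / P = 46.47 / 171 = 0.27.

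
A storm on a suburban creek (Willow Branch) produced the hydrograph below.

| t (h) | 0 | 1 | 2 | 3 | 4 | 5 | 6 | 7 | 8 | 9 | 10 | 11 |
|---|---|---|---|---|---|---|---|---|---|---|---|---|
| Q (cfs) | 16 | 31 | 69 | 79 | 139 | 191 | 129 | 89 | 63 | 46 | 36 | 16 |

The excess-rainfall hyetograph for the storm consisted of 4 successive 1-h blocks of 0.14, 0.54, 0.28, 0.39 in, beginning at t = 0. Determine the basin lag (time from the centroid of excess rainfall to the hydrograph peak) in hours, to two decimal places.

Centroid of excess rainfall: t_c = Σ P_i·t̄_i / ΣP_i = 2.1815 h (block centres at 0.5, 1.5, 2.5, 3.5 h).
Hydrograph peak occurs at t = 5 h, so basin lag t_L = 5 − 2.1815 = 2.82 h.

t_L ≈ 2.82 h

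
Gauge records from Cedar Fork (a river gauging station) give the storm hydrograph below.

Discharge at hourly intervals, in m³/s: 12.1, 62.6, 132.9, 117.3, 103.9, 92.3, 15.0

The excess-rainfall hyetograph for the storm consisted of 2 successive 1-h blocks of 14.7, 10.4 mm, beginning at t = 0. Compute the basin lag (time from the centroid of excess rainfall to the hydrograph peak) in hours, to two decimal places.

t_L ≈ 1.09 h

Centroid of excess rainfall: t_c = Σ P_i·t̄_i / ΣP_i = 0.9143 h (block centres at 0.5, 1.5 h).
Hydrograph peak occurs at t = 2 h, so basin lag t_L = 2 − 0.9143 = 1.09 h.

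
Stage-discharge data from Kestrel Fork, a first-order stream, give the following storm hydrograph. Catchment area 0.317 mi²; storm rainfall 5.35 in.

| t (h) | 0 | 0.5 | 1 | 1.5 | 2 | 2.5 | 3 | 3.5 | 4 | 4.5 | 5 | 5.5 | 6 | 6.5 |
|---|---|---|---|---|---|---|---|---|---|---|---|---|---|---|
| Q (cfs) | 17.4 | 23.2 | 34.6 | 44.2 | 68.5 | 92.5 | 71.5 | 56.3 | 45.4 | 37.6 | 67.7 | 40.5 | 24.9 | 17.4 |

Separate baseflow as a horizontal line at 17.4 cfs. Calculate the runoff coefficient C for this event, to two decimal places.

C ≈ 0.18

ΣQ_DR = 398.1 cfs; V = ΣQ_DR·Δt = 7.166 × 10^5 ft³.
Runoff depth d = V / A = 0.9730 in.
C = d / P = 0.9730 / 5.35 = 0.18.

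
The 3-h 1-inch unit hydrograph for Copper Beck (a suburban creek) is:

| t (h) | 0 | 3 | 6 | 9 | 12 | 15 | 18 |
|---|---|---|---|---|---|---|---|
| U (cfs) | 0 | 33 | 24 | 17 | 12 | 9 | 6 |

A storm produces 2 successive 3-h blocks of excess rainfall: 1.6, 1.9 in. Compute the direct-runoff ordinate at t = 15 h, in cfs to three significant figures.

By discrete convolution, Q_j = Σ (P_i / 1 in) · U_{j−i}.
At t = 15 h (j=5): Q = (1.6/1)·9 + (1.9/1)·12 = 37.2 cfs.

Q ≈ 37.2 cfs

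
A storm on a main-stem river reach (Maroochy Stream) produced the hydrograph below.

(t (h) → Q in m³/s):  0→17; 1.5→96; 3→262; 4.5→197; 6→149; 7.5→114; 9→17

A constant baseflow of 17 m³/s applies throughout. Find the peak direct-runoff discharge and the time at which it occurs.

Subtracting baseflow gives direct-runoff ordinates: 0.0, 79.0, 245.0, 180.0, 132.0, 97.0, 0.0 m³/s.
The maximum is 245.0 m³/s, occurring at the reading for t = 3 h.

Q_p = 245.0 m³/s at t = 3 h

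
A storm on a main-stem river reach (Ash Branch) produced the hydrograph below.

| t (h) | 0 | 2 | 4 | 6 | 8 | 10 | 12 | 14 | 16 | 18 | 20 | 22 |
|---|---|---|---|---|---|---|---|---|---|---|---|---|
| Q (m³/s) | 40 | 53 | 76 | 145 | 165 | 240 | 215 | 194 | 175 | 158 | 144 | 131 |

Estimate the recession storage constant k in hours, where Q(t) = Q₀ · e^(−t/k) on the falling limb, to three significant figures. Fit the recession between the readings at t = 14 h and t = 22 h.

On the falling limb, Q drops from 194 to 131 m³/s between t = 14 h and t = 22 h (Δt = 8 h).
k = −Δt / ln(Q₂/Q₁) = −8 / ln(131/194) = 20.4 h.

k ≈ 20.4 h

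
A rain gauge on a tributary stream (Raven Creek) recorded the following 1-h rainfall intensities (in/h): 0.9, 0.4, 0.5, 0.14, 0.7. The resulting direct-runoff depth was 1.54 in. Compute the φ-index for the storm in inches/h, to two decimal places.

Only the 4 blocks with intensity above φ contribute runoff: 0.9, 0.4, 0.5, 0.7 in/h.
Σ(I−φ)·Δt = d  ⇒  (0.9+0.4+0.5+0.7 − 4φ)·1 = 1.54
φ = (2.500 − 1.54/1) / 4 = 0.24 in/h.

φ ≈ 0.24 in/h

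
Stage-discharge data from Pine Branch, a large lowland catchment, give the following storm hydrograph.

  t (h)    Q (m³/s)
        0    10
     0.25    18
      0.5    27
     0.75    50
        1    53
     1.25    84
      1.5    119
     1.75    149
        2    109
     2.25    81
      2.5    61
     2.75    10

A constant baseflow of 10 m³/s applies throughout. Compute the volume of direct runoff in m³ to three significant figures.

V ≈ 5.86 × 10^5 m³

Direct-runoff ordinates (Q − Q_b): 0.0, 8.0, 17.0, 40.0, 43.0, 74.0, 109.0, 139.0, 99.0, 71.0, 51.0, 0.0 m³/s.
ΣQ_DR = 651.0 m³/s.
With Δt = 0.25 h = 900 s, V = ΣQ_DR · Δt = 651.0 × 900 = 5.86 × 10^5 m³.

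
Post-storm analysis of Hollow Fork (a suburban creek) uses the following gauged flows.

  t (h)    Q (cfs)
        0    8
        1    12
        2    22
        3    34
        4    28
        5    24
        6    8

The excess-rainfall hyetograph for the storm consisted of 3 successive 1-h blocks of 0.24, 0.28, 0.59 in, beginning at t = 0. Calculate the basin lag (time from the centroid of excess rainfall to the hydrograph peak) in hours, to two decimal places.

Centroid of excess rainfall: t_c = Σ P_i·t̄_i / ΣP_i = 1.8153 h (block centres at 0.5, 1.5, 2.5 h).
Hydrograph peak occurs at t = 3 h, so basin lag t_L = 3 − 1.8153 = 1.18 h.

t_L ≈ 1.18 h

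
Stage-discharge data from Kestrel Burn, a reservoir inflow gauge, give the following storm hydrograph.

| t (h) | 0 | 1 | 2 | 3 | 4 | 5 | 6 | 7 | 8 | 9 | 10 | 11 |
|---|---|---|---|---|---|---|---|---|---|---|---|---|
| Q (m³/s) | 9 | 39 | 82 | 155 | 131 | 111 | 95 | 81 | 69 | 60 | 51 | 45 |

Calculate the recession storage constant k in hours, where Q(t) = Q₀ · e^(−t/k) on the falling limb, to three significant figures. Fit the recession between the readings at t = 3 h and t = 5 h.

On the falling limb, Q drops from 155 to 111 m³/s between t = 3 h and t = 5 h (Δt = 2 h).
k = −Δt / ln(Q₂/Q₁) = −2 / ln(111/155) = 5.99 h.

k ≈ 5.99 h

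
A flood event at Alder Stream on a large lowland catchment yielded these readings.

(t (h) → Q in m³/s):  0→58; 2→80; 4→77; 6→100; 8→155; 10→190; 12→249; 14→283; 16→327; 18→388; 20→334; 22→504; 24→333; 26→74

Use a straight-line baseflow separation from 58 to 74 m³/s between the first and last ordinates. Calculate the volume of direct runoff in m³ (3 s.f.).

V ≈ 1.60 × 10^7 m³

Direct-runoff ordinates (Q − Q_b): 0.00, 20.77, 16.54, 38.31, 92.08, 125.85, 183.62, 216.38, 259.15, 318.92, 263.69, 432.46, 260.23, 0.00 m³/s.
ΣQ_DR = 2228 m³/s.
With Δt = 2 h = 7200 s, V = ΣQ_DR · Δt = 2228 × 7200 = 1.60 × 10^7 m³.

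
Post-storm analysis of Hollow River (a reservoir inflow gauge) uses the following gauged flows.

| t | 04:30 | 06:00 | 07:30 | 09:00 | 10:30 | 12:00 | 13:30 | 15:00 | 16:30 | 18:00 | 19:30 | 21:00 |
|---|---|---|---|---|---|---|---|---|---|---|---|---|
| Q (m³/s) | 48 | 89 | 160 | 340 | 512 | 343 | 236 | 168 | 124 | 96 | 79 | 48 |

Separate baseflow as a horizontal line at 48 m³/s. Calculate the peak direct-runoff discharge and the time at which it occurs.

Subtracting baseflow gives direct-runoff ordinates: 0.0, 41.0, 112.0, 292.0, 464.0, 295.0, 188.0, 120.0, 76.0, 48.0, 31.0, 0.0 m³/s.
The maximum is 464.0 m³/s, occurring at the reading for t = 10:30.

Q_p = 464.0 m³/s at t = 10:30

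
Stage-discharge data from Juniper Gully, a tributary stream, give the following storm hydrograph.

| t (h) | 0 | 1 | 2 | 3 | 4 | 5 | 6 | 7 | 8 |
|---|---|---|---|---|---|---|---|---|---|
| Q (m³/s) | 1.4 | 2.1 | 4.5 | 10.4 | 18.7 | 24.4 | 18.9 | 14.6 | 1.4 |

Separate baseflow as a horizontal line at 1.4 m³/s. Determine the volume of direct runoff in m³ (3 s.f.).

Direct-runoff ordinates (Q − Q_b): 0.0, 0.7, 3.1, 9.0, 17.3, 23.0, 17.5, 13.2, 0.0 m³/s.
ΣQ_DR = 83.80 m³/s.
With Δt = 1 h = 3600 s, V = ΣQ_DR · Δt = 83.80 × 3600 = 3.02 × 10^5 m³.

V ≈ 3.02 × 10^5 m³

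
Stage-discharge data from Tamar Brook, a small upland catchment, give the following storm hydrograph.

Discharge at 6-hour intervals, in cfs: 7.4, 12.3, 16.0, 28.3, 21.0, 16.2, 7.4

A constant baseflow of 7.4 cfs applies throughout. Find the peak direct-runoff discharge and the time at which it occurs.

Subtracting baseflow gives direct-runoff ordinates: 0.0, 4.9, 8.6, 20.9, 13.6, 8.8, 0.0 cfs.
The maximum is 20.9 cfs, occurring at the reading for t = 18 h.

Q_p = 20.9 cfs at t = 18 h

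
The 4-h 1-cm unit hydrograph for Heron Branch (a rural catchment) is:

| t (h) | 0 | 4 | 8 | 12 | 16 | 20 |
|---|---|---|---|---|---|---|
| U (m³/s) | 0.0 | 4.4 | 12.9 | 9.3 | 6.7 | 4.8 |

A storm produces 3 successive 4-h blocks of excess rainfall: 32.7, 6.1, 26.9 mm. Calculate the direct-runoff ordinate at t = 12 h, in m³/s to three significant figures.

Q ≈ 50.1 m³/s

By discrete convolution, Q_j = Σ (P_i / 10 mm) · U_{j−i}.
At t = 12 h (j=3): Q = (32.7/10)·9.3 + (6.1/10)·12.9 + (26.9/10)·4.4 = 50.1 m³/s.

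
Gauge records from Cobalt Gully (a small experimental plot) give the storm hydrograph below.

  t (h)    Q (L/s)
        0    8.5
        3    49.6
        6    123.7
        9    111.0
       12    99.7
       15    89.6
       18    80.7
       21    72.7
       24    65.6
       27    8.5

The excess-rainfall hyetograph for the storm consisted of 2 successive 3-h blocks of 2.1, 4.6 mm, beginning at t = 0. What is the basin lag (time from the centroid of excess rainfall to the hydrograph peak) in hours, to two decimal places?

Centroid of excess rainfall: t_c = Σ P_i·t̄_i / ΣP_i = 3.5597 h (block centres at 1.5, 4.5 h).
Hydrograph peak occurs at t = 6 h, so basin lag t_L = 6 − 3.5597 = 2.44 h.

t_L ≈ 2.44 h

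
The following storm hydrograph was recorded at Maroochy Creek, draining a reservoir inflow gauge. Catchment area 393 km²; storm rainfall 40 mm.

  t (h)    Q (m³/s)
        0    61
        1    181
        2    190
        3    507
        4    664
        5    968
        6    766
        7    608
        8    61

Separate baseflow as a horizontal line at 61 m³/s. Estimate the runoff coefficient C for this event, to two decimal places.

C ≈ 0.79

ΣQ_DR = 3457 m³/s; V = ΣQ_DR·Δt = 1.245 × 10^7 m³.
Runoff depth d = V / A = 31.67 mm.
C = d / P = 31.67 / 40 = 0.79.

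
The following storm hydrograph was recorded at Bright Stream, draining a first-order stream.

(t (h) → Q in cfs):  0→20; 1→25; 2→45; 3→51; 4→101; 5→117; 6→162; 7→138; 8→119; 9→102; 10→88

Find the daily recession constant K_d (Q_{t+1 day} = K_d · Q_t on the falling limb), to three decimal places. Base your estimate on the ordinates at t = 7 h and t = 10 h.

Between t = 7 h and t = 10 h the flow falls from 138 to 88 cfs over 3×1 h = 3 h.
Per-interval ratio K = (88/138)^(1/3) = 0.8607; K_d = K^(24/1) = 0.027.

K_d ≈ 0.027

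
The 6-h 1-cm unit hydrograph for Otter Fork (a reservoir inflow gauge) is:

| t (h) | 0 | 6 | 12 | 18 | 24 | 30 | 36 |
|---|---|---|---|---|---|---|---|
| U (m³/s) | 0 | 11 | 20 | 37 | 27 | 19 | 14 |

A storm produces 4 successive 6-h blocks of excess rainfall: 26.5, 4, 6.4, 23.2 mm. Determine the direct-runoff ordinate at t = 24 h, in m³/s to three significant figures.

Q ≈ 125 m³/s

By discrete convolution, Q_j = Σ (P_i / 10 mm) · U_{j−i}.
At t = 24 h (j=4): Q = (26.5/10)·27 + (4/10)·37 + (6.4/10)·20 + (23.2/10)·11 = 125 m³/s.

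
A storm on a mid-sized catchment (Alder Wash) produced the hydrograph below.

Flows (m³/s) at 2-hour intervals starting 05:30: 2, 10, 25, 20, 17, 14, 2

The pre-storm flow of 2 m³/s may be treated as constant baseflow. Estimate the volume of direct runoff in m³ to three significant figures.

Direct-runoff ordinates (Q − Q_b): 0.0, 8.0, 23.0, 18.0, 15.0, 12.0, 0.0 m³/s.
ΣQ_DR = 76.00 m³/s.
With Δt = 2 h = 7200 s, V = ΣQ_DR · Δt = 76.00 × 7200 = 5.47 × 10^5 m³.

V ≈ 5.47 × 10^5 m³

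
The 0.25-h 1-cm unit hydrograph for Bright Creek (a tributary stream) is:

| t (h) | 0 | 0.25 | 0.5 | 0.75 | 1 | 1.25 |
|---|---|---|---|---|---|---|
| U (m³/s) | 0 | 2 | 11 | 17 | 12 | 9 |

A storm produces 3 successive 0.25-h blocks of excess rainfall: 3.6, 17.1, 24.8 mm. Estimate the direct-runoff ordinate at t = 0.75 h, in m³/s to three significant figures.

Q ≈ 29.9 m³/s

By discrete convolution, Q_j = Σ (P_i / 10 mm) · U_{j−i}.
At t = 0.75 h (j=3): Q = (3.6/10)·17 + (17.1/10)·11 + (24.8/10)·2 = 29.9 m³/s.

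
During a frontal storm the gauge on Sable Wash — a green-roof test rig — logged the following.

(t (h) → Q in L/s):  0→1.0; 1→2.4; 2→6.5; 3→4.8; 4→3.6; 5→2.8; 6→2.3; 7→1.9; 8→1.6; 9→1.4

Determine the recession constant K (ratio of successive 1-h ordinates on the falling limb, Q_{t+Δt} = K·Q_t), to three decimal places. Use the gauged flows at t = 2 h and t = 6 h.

Using the recession-limb readings at t = 2 h and t = 6 h: Q falls from 6.5 to 2.3 L/s over 4 intervals.
K = (Q₂/Q₁)^(1/4) = (2.3/6.5)^(1/4) = 0.771.

K ≈ 0.771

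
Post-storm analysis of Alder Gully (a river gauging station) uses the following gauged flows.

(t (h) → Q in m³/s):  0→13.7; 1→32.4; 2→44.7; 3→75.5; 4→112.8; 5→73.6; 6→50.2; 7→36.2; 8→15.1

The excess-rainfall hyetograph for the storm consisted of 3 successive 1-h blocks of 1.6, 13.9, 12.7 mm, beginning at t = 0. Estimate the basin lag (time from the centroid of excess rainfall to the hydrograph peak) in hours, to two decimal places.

t_L ≈ 2.11 h

Centroid of excess rainfall: t_c = Σ P_i·t̄_i / ΣP_i = 1.8936 h (block centres at 0.5, 1.5, 2.5 h).
Hydrograph peak occurs at t = 4 h, so basin lag t_L = 4 − 1.8936 = 2.11 h.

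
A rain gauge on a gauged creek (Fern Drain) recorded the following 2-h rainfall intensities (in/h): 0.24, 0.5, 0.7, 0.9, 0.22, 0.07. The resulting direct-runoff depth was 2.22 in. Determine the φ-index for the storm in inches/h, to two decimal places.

φ ≈ 0.33 in/h

Only the 3 blocks with intensity above φ contribute runoff: 0.5, 0.7, 0.9 in/h.
Σ(I−φ)·Δt = d  ⇒  (0.5+0.7+0.9 − 3φ)·2 = 2.22
φ = (2.100 − 2.22/2) / 3 = 0.33 in/h.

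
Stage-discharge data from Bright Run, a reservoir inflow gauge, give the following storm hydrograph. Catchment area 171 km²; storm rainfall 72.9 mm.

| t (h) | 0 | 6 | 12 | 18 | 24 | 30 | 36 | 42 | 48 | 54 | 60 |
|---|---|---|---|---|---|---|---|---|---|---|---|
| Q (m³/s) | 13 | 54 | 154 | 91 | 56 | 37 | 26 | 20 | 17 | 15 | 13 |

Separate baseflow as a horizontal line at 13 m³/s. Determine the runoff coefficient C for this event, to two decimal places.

C ≈ 0.61

ΣQ_DR = 353.0 m³/s; V = ΣQ_DR·Δt = 7.625 × 10^6 m³.
Runoff depth d = V / A = 44.59 mm.
C = d / P = 44.59 / 72.9 = 0.61.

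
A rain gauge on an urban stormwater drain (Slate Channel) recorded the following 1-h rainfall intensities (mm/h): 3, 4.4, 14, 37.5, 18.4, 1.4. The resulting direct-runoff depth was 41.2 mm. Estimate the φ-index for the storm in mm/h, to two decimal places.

Only the 3 blocks with intensity above φ contribute runoff: 14, 37.5, 18.4 mm/h.
Σ(I−φ)·Δt = d  ⇒  (14+37.5+18.4 − 3φ)·1 = 41.2
φ = (69.90 − 41.2/1) / 3 = 9.57 mm/h.

φ ≈ 9.57 mm/h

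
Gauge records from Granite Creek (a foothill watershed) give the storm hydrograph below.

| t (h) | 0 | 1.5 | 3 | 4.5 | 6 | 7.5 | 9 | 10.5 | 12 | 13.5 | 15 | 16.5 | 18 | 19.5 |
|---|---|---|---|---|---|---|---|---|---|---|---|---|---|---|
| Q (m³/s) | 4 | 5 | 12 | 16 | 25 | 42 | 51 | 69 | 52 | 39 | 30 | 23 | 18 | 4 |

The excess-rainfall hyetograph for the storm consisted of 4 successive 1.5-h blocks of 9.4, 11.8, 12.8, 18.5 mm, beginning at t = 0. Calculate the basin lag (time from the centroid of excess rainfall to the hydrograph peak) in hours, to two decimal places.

t_L ≈ 7.10 h

Centroid of excess rainfall: t_c = Σ P_i·t̄_i / ΣP_i = 3.4043 h (block centres at 0.75, 2.25, 3.75, 5.25 h).
Hydrograph peak occurs at t = 10.5 h, so basin lag t_L = 10.5 − 3.4043 = 7.10 h.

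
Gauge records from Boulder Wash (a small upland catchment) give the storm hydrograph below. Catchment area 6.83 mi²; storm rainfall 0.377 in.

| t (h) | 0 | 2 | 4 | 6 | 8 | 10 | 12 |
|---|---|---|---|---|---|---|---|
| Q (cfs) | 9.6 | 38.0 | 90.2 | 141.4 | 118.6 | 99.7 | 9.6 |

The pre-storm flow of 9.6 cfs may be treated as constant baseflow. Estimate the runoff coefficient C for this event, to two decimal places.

ΣQ_DR = 439.9 cfs; V = ΣQ_DR·Δt = 3.167 × 10^6 ft³.
Runoff depth d = V / A = 0.1996 in.
C = d / P = 0.1996 / 0.377 = 0.53.

C ≈ 0.53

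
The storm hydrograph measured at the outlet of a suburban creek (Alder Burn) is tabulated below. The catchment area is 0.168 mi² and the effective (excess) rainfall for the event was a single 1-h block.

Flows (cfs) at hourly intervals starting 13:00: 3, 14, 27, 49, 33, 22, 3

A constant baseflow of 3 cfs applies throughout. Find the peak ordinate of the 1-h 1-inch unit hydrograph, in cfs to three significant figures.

Direct runoff: 0.0, 11.0, 24.0, 46.0, 30.0, 19.0, 0.0 cfs; ΣQ_DR = 130.0 cfs, peak = 46.0 cfs.
Runoff depth d = ΣQ_DR·Δt / A = 130.0 × 3600 / (0.168 mi²) = 1.199 in.
The 1-inch UH is the DRH scaled by (1 in)/d, so U_p = 46.0 × 1/1.199 = 38.4 cfs.

U_p ≈ 38.4 cfs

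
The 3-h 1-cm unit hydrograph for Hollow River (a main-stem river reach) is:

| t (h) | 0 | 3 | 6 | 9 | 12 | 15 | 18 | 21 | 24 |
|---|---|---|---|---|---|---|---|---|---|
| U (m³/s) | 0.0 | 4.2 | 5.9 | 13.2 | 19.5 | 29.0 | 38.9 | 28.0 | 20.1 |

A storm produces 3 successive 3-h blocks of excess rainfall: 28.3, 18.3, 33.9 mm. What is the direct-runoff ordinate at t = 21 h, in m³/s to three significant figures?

By discrete convolution, Q_j = Σ (P_i / 10 mm) · U_{j−i}.
At t = 21 h (j=7): Q = (28.3/10)·28.0 + (18.3/10)·38.9 + (33.9/10)·29.0 = 249 m³/s.

Q ≈ 249 m³/s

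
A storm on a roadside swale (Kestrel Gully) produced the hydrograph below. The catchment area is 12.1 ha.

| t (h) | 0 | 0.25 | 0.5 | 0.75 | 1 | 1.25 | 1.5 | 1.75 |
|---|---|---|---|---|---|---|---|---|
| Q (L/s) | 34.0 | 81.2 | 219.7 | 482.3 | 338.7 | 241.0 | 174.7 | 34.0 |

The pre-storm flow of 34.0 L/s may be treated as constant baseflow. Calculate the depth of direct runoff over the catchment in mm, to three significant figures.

d ≈ 9.92 mm

Direct runoff: 0.0, 47.2, 185.7, 448.3, 304.7, 207.0, 140.7, 0.0 L/s; ΣQ_DR = 1334 L/s.
V = ΣQ_DR · Δt = 1334 × 900 s = 1.200 × 10^6 L.
Over A = 12.1 ha, depth = V / A = 9.92 mm.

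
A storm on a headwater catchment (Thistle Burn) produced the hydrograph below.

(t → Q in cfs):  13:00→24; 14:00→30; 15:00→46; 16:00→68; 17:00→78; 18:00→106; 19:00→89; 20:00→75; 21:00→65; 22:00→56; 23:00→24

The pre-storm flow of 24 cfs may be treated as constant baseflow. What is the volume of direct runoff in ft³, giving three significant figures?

Direct-runoff ordinates (Q − Q_b): 0.0, 6.0, 22.0, 44.0, 54.0, 82.0, 65.0, 51.0, 41.0, 32.0, 0.0 cfs.
ΣQ_DR = 397.0 cfs.
With Δt = 1 h = 3600 s, V = ΣQ_DR · Δt = 397.0 × 3600 = 1.43 × 10^6 ft³.

V ≈ 1.43 × 10^6 ft³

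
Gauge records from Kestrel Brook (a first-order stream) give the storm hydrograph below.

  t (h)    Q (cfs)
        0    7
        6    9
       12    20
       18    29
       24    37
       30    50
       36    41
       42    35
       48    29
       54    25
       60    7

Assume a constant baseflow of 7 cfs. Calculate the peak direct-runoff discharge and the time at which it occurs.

Q_p = 43.0 cfs at t = 30 h

Subtracting baseflow gives direct-runoff ordinates: 0.0, 2.0, 13.0, 22.0, 30.0, 43.0, 34.0, 28.0, 22.0, 18.0, 0.0 cfs.
The maximum is 43.0 cfs, occurring at the reading for t = 30 h.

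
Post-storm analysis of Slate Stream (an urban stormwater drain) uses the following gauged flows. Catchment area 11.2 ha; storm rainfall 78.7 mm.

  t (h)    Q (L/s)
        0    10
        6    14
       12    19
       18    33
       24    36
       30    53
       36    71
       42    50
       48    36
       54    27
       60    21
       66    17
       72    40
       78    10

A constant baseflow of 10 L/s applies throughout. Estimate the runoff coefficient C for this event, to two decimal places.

C ≈ 0.73

ΣQ_DR = 297.0 L/s; V = ΣQ_DR·Δt = 6.415 × 10^6 L.
Runoff depth d = V / A = 57.28 mm.
C = d / P = 57.28 / 78.7 = 0.73.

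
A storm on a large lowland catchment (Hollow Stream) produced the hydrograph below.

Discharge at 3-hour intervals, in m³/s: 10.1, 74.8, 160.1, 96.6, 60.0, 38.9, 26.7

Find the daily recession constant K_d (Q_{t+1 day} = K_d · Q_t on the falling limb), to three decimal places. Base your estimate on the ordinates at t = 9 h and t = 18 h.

K_d ≈ 0.032

Between t = 9 h and t = 18 h the flow falls from 96.6 to 26.7 m³/s over 3×3 h = 9 h.
Per-interval ratio K = (26.7/96.6)^(1/3) = 0.6514; K_d = K^(24/3) = 0.032.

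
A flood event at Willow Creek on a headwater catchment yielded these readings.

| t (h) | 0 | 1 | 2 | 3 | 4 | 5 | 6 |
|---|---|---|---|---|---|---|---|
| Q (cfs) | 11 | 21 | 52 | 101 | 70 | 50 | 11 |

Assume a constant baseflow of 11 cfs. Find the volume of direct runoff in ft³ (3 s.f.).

V ≈ 8.60 × 10^5 ft³

Direct-runoff ordinates (Q − Q_b): 0.0, 10.0, 41.0, 90.0, 59.0, 39.0, 0.0 cfs.
ΣQ_DR = 239.0 cfs.
With Δt = 1 h = 3600 s, V = ΣQ_DR · Δt = 239.0 × 3600 = 8.60 × 10^5 ft³.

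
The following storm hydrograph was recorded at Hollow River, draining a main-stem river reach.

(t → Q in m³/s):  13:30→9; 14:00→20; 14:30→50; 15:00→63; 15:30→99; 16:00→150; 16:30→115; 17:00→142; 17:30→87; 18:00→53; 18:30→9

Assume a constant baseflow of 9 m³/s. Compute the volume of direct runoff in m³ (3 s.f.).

Direct-runoff ordinates (Q − Q_b): 0.0, 11.0, 41.0, 54.0, 90.0, 141.0, 106.0, 133.0, 78.0, 44.0, 0.0 m³/s.
ΣQ_DR = 698.0 m³/s.
With Δt = 0.5 h = 1800 s, V = ΣQ_DR · Δt = 698.0 × 1800 = 1.26 × 10^6 m³.

V ≈ 1.26 × 10^6 m³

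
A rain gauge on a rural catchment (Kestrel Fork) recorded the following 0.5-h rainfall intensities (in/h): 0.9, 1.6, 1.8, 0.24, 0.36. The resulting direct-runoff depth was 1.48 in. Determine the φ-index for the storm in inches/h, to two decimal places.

Only the 3 blocks with intensity above φ contribute runoff: 0.9, 1.6, 1.8 in/h.
Σ(I−φ)·Δt = d  ⇒  (0.9+1.6+1.8 − 3φ)·0.5 = 1.48
φ = (4.300 − 1.48/0.5) / 3 = 0.45 in/h.

φ ≈ 0.45 in/h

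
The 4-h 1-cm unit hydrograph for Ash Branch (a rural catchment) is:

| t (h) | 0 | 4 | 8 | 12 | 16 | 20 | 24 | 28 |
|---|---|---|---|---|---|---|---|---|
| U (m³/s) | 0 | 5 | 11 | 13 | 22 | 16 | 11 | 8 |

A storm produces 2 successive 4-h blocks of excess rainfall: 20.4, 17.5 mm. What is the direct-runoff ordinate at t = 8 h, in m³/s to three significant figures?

Q ≈ 31.2 m³/s

By discrete convolution, Q_j = Σ (P_i / 10 mm) · U_{j−i}.
At t = 8 h (j=2): Q = (20.4/10)·11 + (17.5/10)·5 = 31.2 m³/s.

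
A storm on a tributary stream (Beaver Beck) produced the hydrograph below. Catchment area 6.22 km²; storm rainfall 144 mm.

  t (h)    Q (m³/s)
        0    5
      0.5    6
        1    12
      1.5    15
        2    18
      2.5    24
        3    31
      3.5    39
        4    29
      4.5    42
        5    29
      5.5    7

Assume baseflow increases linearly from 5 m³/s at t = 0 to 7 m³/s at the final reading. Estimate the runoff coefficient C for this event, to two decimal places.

ΣQ_DR = 185.0 m³/s; V = ΣQ_DR·Δt = 3.330 × 10^5 m³.
Runoff depth d = V / A = 53.54 mm.
C = d / P = 53.54 / 144 = 0.37.

C ≈ 0.37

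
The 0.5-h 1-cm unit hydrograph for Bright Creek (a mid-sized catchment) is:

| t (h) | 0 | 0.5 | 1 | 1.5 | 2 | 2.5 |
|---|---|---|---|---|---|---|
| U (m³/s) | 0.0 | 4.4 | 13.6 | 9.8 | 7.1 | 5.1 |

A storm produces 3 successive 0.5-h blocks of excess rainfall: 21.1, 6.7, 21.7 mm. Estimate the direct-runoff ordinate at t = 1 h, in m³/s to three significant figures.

Q ≈ 31.6 m³/s

By discrete convolution, Q_j = Σ (P_i / 10 mm) · U_{j−i}.
At t = 1 h (j=2): Q = (21.1/10)·13.6 + (6.7/10)·4.4 + (21.7/10)·0.0 = 31.6 m³/s.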